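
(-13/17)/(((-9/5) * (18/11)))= 715/2754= 0.26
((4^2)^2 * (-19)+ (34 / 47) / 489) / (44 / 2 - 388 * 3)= 55894639 / 13123293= 4.26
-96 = -96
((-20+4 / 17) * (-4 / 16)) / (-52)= -21 / 221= -0.10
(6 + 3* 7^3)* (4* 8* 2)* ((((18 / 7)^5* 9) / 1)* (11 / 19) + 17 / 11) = 38906169.60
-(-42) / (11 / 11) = 42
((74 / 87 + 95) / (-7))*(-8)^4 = -34156544 / 609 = -56086.28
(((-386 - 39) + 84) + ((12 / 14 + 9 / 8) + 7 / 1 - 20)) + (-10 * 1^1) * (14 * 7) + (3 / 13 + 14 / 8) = -968267 / 728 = -1330.04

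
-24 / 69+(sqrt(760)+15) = 337 / 23+2 *sqrt(190) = 42.22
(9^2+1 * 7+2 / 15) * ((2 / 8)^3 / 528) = 661 / 253440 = 0.00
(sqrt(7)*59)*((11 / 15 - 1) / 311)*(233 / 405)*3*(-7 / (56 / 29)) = 398663*sqrt(7) / 1259550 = 0.84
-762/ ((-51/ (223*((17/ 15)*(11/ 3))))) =623062/ 45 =13845.82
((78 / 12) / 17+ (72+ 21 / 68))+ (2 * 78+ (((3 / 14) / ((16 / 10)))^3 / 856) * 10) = 2337740066971 / 10222256128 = 228.69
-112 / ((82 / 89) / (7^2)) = -244216 / 41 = -5956.49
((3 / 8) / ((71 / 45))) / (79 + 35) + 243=243.00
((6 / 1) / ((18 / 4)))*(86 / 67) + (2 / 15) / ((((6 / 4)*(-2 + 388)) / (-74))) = 985964 / 581895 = 1.69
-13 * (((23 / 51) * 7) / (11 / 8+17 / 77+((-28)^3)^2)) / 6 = -0.00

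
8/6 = 4/3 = 1.33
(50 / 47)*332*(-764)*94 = -25364800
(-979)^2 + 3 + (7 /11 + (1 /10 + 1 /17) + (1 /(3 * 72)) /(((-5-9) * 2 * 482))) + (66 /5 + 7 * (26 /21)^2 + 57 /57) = 373207868168959 /389378880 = 958469.73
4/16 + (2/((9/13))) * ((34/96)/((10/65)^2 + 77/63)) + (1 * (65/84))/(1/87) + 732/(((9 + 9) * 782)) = 68.44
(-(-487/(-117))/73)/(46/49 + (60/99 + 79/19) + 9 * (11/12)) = -19949468/4881691113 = -0.00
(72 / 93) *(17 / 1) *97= 1276.65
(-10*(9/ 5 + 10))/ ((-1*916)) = 59/ 458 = 0.13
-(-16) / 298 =8 / 149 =0.05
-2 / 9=-0.22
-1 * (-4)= 4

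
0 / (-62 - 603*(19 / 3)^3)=0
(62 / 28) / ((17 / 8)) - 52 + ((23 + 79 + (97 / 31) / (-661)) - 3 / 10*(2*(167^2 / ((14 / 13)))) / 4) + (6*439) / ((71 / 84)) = -4966849899027 / 6925138360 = -717.22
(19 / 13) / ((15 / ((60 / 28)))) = 19 / 91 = 0.21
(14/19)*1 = 14/19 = 0.74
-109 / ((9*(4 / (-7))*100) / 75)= 763 / 48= 15.90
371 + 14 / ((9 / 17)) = 3577 / 9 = 397.44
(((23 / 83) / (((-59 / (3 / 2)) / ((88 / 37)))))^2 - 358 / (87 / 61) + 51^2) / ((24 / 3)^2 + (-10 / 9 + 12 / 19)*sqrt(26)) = 15685826649203057097*sqrt(26) / 56931083055091015804 + 523370996490482490456 / 14232770763772753951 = 38.18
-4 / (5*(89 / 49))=-196 / 445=-0.44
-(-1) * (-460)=-460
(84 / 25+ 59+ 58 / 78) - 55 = 7901 / 975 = 8.10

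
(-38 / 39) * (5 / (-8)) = 0.61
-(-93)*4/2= 186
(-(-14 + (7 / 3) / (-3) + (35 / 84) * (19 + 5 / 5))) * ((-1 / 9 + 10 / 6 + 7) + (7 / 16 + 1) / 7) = 56.46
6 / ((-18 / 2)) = -2 / 3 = -0.67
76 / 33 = 2.30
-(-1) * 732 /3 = 244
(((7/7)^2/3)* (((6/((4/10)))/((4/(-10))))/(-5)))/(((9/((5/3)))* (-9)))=-25/486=-0.05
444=444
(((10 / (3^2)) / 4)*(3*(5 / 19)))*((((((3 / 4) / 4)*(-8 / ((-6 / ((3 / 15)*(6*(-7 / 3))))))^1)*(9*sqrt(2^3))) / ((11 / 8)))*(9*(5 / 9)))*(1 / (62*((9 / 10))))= -3500*sqrt(2) / 19437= -0.25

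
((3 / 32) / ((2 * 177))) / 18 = 1 / 67968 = 0.00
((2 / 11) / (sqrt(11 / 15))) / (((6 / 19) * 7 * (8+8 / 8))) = 19 * sqrt(165) / 22869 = 0.01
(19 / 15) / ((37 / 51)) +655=121498 / 185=656.75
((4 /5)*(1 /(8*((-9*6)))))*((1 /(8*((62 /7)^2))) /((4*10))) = -49 /664243200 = -0.00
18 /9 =2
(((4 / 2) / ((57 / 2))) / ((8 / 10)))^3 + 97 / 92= 17975221 / 17037756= 1.06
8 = 8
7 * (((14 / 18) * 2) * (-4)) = -392 / 9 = -43.56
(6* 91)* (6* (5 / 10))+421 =2059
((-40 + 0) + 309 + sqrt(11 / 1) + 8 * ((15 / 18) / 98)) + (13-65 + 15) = sqrt(11) + 34114 / 147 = 235.38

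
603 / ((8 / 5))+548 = 924.88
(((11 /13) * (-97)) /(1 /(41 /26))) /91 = -43747 /30758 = -1.42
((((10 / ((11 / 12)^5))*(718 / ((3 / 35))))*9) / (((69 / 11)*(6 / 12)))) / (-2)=-62531481600 / 336743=-185694.97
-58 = -58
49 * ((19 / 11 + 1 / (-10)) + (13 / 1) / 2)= 21903 / 55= 398.24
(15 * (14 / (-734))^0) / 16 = 15 / 16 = 0.94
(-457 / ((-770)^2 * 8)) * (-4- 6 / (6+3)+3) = 457 / 2845920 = 0.00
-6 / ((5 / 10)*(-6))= 2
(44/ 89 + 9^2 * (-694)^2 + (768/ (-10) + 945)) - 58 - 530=17360694529/ 445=39012796.69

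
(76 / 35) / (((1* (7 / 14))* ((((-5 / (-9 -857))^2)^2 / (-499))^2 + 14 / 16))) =11972581865754153138918603118592 / 2412238944991585130785423017315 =4.96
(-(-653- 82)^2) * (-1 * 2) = 1080450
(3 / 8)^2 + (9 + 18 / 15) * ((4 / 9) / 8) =679 / 960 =0.71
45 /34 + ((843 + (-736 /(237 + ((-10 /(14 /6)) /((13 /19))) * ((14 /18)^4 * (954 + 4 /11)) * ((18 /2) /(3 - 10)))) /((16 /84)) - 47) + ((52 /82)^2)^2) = 8106570112607118905 /10181342239409482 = 796.22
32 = 32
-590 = -590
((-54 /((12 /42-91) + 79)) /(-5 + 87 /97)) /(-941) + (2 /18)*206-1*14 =1228584037 /138197142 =8.89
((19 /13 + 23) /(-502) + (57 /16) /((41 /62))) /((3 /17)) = 32376891 /1070264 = 30.25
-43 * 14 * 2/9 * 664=-799456/9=-88828.44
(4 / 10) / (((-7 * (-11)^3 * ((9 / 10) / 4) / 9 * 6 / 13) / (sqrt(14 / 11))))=104 * sqrt(154) / 307461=0.00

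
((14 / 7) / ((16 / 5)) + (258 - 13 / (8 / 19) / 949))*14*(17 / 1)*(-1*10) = -615450.07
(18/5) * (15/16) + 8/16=31/8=3.88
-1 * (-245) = 245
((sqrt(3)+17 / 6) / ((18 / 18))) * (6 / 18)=sqrt(3) / 3+17 / 18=1.52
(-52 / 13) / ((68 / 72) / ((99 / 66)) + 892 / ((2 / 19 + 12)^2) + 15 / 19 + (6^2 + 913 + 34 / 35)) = -94981950 / 22735775119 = -0.00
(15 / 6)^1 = 2.50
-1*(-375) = 375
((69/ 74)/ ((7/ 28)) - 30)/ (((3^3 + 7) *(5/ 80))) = -12.36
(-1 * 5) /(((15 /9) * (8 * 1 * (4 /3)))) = -9 /32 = -0.28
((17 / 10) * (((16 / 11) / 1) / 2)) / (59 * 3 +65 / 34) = 2312 / 334565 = 0.01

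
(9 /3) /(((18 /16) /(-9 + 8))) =-2.67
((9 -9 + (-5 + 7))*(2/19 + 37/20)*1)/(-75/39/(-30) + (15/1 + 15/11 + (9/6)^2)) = 637494/3044845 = 0.21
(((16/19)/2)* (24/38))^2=0.07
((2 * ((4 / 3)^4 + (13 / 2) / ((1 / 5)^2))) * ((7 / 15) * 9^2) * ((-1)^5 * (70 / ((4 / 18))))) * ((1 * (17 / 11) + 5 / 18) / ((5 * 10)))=-474719693 / 3300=-143854.45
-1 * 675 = -675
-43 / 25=-1.72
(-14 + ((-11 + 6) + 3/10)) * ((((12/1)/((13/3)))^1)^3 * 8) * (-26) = 69797376/845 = 82600.44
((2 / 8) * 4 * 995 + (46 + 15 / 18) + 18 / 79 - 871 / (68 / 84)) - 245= -2247215 / 8058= -278.88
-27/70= -0.39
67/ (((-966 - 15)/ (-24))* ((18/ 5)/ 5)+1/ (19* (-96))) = 3055200/ 1341983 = 2.28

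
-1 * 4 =-4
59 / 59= 1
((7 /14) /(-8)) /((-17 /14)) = 7 /136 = 0.05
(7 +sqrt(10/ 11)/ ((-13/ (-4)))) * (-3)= -21 - 12 * sqrt(110)/ 143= -21.88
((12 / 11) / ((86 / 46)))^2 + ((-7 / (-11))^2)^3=1332825817 / 3275616289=0.41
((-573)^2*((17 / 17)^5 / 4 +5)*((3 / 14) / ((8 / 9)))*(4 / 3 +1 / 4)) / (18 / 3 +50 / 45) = 92522.89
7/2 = 3.50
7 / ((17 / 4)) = 28 / 17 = 1.65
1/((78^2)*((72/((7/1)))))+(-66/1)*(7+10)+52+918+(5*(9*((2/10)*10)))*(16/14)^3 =-2652816287/150250464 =-17.66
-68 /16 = -17 /4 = -4.25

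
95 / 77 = 1.23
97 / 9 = 10.78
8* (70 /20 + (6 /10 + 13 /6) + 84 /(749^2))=60268976 /1202145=50.13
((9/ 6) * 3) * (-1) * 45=-405/ 2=-202.50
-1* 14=-14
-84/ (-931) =0.09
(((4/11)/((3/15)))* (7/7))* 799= 15980/11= 1452.73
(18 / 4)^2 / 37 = 81 / 148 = 0.55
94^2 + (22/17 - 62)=149180/17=8775.29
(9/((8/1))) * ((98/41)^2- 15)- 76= -1162547/13448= -86.45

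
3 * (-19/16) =-57/16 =-3.56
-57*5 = -285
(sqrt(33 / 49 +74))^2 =3659 / 49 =74.67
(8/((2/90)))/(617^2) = 360/380689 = 0.00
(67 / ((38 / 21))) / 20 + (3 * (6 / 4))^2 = 16797 / 760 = 22.10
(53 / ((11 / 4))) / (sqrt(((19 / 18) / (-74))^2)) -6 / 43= 12141258 / 8987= 1350.98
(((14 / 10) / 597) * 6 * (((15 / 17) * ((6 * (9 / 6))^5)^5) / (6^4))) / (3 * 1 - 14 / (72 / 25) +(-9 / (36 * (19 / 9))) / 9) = -31826810787672131435481039 / 8674012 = -3669214521224103844.39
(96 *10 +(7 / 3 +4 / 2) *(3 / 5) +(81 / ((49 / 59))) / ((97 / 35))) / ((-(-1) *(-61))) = -16.36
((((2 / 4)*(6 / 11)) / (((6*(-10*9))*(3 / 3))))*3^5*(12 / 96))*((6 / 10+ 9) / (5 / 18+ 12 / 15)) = -729 / 5335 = -0.14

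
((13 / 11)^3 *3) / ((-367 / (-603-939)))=10163322 / 488477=20.81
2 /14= 1 /7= 0.14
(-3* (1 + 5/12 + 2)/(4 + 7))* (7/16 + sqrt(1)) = -943/704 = -1.34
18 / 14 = 9 / 7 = 1.29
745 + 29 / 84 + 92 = 70337 / 84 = 837.35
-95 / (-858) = 95 / 858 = 0.11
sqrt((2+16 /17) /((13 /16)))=20 * sqrt(442) /221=1.90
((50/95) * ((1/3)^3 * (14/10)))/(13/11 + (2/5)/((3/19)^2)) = 770/486039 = 0.00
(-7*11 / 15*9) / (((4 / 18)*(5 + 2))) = -297 / 10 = -29.70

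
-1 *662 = -662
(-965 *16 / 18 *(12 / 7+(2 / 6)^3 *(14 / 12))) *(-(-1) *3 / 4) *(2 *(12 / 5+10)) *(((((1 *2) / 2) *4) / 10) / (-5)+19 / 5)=-1478590756 / 14175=-104309.75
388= 388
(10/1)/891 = 10/891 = 0.01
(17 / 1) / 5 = 17 / 5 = 3.40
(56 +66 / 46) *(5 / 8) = 6605 / 184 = 35.90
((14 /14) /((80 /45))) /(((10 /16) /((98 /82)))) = 441 /410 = 1.08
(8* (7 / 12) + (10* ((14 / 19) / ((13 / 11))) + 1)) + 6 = 13265 / 741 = 17.90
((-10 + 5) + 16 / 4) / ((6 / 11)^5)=-161051 / 7776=-20.71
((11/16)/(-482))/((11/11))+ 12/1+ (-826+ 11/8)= -812.63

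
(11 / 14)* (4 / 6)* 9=33 / 7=4.71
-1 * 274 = -274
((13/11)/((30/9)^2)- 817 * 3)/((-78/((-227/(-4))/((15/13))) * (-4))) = -203996047/528000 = -386.36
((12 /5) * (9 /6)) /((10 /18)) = 162 /25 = 6.48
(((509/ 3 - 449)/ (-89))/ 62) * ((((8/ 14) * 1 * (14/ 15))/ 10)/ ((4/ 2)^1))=838/ 620775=0.00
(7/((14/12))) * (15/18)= 5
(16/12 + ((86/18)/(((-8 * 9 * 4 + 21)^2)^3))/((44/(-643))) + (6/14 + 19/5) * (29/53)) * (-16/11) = -3882504295876652092292/731879127882654884055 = -5.30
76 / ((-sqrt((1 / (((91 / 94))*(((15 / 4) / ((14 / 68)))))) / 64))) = -304*sqrt(155805) / 47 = -2553.09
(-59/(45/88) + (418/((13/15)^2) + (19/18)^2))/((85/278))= 16829830463/11635650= 1446.40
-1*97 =-97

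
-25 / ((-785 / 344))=1720 / 157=10.96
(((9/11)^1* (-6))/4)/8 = -27/176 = -0.15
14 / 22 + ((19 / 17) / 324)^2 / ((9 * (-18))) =34403360605 / 54062430048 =0.64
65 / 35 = 13 / 7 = 1.86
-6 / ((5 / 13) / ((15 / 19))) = -234 / 19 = -12.32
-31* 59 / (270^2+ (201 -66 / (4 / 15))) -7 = -1023607 / 145707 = -7.03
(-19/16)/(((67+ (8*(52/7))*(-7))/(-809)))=-15371/5584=-2.75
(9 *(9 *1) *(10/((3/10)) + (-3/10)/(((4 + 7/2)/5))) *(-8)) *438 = -47020176/5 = -9404035.20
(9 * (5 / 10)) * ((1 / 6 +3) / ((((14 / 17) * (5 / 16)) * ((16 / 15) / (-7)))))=-2907 / 8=-363.38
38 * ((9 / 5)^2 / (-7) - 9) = -62928 / 175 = -359.59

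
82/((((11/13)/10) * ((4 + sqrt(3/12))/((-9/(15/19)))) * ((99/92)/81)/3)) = -67081248/121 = -554390.48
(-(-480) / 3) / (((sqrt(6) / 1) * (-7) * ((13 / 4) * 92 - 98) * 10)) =-0.00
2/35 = 0.06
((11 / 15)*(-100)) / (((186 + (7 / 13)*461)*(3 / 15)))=-0.84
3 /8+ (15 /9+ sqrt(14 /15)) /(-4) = -sqrt(210) /60-1 /24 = -0.28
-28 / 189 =-4 / 27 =-0.15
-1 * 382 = -382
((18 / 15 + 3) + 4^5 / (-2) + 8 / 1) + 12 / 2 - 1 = -2474 / 5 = -494.80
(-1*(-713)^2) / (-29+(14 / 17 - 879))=8642273 / 15422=560.39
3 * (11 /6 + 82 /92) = 188 /23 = 8.17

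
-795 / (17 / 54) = -42930 / 17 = -2525.29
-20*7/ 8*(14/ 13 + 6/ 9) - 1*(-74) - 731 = -26813/ 39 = -687.51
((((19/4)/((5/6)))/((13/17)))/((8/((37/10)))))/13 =35853/135200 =0.27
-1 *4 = -4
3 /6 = 1 /2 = 0.50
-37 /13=-2.85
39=39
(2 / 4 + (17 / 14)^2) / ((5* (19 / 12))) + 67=313046 / 4655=67.25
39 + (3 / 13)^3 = 85710 / 2197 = 39.01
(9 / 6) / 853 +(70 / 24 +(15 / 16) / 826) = 98738777 / 33819744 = 2.92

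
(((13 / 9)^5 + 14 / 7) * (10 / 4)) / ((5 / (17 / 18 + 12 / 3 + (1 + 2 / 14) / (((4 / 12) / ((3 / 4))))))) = 66207611 / 2125764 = 31.15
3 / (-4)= -3 / 4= -0.75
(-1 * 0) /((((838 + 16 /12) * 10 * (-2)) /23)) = 0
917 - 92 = 825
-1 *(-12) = 12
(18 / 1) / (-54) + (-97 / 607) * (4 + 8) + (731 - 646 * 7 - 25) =-6953035 / 1821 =-3818.25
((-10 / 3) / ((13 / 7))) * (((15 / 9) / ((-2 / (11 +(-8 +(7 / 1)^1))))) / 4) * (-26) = -875 / 9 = -97.22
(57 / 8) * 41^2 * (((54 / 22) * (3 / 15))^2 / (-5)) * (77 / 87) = -162984717 / 319000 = -510.92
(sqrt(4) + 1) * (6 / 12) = 3 / 2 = 1.50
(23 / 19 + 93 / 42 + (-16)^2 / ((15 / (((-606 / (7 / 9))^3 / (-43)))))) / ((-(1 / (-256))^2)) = -17238427667655852032 / 1401155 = -12303012634330.86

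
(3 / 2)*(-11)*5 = -165 / 2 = -82.50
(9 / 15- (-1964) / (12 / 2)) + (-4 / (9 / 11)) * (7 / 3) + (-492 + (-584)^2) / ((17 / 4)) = 184630987 / 2295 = 80449.23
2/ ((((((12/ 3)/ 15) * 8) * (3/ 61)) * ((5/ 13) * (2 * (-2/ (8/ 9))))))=-793/ 72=-11.01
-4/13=-0.31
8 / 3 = 2.67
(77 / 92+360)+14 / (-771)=25593599 / 70932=360.82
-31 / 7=-4.43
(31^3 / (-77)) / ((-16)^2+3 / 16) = -476656 / 315623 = -1.51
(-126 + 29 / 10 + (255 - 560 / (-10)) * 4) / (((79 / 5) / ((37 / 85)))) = 414733 / 13430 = 30.88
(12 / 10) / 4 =0.30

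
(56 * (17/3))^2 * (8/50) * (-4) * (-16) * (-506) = -117398994944/225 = -521773310.86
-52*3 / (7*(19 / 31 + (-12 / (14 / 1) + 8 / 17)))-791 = -742697 / 835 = -889.46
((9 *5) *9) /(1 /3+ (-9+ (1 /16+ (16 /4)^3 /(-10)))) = -97200 /3601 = -26.99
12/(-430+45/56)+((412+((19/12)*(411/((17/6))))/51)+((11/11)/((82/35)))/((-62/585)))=14565214402733/35314048660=412.45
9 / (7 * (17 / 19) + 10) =57 / 103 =0.55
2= 2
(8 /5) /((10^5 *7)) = 1 /437500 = 0.00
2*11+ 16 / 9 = 214 / 9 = 23.78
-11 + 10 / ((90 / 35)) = -64 / 9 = -7.11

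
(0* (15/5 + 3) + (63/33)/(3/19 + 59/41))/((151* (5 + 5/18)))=7749/5165710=0.00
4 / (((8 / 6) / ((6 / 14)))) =9 / 7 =1.29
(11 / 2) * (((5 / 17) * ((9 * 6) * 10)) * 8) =118800 / 17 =6988.24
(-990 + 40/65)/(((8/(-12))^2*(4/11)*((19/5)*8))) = -3183345/15808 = -201.38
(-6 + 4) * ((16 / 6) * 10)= -160 / 3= -53.33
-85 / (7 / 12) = -1020 / 7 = -145.71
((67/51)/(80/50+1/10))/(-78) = -335/33813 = -0.01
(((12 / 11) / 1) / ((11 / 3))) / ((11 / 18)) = 648 / 1331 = 0.49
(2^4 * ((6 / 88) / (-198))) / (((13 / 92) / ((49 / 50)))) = -0.04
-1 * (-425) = 425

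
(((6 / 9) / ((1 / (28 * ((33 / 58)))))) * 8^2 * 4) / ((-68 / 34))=-1359.45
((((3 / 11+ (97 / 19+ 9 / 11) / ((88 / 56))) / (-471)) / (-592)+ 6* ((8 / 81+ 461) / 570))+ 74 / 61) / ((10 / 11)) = 32026162290911 / 4799019376800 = 6.67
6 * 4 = 24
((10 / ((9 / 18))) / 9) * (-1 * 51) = -340 / 3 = -113.33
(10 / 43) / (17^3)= 10 / 211259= 0.00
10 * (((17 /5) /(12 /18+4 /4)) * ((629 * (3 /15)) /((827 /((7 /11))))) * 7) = 3143742 /227425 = 13.82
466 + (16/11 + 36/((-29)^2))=4324818/9251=467.50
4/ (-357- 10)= -4/ 367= -0.01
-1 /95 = -0.01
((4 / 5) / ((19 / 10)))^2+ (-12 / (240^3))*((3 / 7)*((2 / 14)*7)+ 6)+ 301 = 19483519639 / 64691200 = 301.18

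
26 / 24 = 13 / 12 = 1.08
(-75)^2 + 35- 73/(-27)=152893/27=5662.70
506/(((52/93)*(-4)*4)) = -56.56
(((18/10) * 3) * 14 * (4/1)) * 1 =1512/5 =302.40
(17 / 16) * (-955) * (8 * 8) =-64940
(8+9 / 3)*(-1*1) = -11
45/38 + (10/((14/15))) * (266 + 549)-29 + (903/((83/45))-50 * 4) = 198567443/22078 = 8993.91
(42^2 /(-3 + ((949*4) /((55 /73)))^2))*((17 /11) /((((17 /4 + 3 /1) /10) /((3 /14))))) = 70686000 /2226876203081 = 0.00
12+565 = 577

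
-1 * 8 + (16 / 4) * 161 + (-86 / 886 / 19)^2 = 45057987253 / 70845889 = 636.00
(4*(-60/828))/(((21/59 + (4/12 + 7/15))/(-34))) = 200600/23529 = 8.53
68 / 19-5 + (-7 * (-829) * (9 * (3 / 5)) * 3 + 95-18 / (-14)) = 62578804 / 665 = 94103.46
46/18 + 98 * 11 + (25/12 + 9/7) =273149/252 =1083.92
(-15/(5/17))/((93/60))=-1020/31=-32.90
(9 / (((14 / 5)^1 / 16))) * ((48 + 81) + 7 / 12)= 6664.29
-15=-15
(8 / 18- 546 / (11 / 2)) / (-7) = 9784 / 693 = 14.12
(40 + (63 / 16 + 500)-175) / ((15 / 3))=5903 / 80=73.79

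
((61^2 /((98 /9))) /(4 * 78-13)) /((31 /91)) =33489 /9982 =3.35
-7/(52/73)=-511/52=-9.83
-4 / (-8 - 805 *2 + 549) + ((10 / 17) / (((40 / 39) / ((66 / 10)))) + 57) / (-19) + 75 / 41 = -386824003 / 283135340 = -1.37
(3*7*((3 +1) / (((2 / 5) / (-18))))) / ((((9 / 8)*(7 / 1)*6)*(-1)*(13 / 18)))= 1440 / 13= 110.77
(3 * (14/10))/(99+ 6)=1/25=0.04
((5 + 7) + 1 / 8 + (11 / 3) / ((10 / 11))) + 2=2179 / 120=18.16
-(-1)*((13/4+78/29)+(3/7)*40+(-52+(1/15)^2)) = -5282413/182700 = -28.91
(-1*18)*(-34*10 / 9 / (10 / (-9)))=-612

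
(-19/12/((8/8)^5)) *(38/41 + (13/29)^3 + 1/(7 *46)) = -6240142393/3863802936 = -1.62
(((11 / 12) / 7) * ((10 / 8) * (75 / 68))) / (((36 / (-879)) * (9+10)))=-0.23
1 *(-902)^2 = 813604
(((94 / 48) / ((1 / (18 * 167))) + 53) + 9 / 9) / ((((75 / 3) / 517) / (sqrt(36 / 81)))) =4095157 / 50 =81903.14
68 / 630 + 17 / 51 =139 / 315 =0.44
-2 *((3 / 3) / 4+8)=-33 / 2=-16.50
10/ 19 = 0.53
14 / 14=1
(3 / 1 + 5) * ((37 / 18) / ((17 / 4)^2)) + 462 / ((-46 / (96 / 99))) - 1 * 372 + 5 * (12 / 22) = -248810786 / 658053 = -378.10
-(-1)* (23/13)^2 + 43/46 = 31601/7774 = 4.06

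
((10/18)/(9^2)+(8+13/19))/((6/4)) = 240760/41553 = 5.79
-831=-831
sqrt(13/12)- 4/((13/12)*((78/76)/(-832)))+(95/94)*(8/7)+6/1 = sqrt(39)/6+12832650/4277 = 3001.43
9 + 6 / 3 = 11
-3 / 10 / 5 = -3 / 50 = -0.06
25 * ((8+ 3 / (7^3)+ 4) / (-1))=-102975 / 343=-300.22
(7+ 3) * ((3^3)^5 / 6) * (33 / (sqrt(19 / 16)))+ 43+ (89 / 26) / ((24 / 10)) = 13861 / 312+ 3156759540 * sqrt(19) / 19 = 724210350.95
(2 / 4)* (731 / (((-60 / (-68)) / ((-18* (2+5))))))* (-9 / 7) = 335529 / 5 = 67105.80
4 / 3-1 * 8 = -20 / 3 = -6.67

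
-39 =-39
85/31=2.74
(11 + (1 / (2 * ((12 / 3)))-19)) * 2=-63 / 4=-15.75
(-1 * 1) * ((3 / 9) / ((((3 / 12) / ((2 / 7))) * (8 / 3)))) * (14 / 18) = -1 / 9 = -0.11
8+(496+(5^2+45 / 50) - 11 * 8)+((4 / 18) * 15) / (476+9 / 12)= 25281499 / 57210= 441.91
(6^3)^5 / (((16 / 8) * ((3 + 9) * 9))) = 2176782336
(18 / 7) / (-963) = -2 / 749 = -0.00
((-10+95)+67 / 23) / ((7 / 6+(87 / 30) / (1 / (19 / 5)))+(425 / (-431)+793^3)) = 32680575 / 185377040987716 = 0.00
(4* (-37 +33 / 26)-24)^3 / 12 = -2554578250 / 6591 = -387585.84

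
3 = 3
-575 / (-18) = 575 / 18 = 31.94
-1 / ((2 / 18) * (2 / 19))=-171 / 2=-85.50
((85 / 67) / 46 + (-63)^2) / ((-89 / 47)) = -574929521 / 274298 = -2096.00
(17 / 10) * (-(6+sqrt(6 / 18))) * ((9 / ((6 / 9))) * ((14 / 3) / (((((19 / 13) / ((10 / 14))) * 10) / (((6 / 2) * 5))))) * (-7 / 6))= 4641 * sqrt(3) / 152+41769 / 76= 602.48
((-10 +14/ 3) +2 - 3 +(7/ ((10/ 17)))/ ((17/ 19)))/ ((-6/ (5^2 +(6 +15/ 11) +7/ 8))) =-1235/ 32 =-38.59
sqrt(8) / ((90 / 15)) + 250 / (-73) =-250 / 73 + sqrt(2) / 3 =-2.95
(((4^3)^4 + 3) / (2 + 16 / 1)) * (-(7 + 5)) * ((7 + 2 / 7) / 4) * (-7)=285212723 / 2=142606361.50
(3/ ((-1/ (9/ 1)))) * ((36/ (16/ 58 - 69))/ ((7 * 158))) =14094/ 1102129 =0.01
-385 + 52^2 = 2319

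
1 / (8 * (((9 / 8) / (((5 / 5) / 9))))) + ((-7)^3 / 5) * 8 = -222259 / 405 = -548.79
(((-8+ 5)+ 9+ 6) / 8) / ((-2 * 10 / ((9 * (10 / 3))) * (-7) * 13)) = 9 / 364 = 0.02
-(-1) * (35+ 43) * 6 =468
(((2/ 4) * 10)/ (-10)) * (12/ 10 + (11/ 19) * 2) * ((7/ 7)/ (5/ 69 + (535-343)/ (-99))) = 85008/ 134615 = 0.63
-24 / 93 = -8 / 31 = -0.26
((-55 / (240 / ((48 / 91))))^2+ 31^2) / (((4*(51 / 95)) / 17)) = 378012695 / 49686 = 7608.03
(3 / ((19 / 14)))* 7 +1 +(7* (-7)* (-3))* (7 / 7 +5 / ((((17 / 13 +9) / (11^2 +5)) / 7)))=80269447 / 1273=63055.34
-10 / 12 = -5 / 6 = -0.83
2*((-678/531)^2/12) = 25538/93987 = 0.27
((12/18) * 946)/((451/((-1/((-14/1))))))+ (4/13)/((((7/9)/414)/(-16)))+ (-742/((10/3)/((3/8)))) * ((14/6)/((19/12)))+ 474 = -4826263669/2126670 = -2269.40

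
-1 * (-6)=6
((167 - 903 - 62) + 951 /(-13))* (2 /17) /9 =-7550 /663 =-11.39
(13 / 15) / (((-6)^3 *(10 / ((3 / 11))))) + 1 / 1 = 118787 / 118800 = 1.00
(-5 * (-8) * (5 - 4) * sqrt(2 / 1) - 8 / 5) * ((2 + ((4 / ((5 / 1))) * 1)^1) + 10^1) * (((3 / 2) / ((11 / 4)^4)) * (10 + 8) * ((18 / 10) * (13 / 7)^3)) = 3829.71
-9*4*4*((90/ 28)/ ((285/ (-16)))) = 3456/ 133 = 25.98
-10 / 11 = -0.91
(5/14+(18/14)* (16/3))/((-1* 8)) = -101/112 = -0.90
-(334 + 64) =-398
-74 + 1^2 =-73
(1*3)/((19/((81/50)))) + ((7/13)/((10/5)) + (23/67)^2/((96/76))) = 411345037/665269800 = 0.62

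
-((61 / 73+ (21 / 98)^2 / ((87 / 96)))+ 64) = -6730849 / 103733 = -64.89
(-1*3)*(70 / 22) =-105 / 11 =-9.55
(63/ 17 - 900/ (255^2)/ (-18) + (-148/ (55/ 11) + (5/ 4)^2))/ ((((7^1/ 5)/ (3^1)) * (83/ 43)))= -217698809/ 8059632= -27.01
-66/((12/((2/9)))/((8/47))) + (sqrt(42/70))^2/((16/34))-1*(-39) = 677933/16920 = 40.07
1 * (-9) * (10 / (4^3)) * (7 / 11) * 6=-945 / 176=-5.37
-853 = -853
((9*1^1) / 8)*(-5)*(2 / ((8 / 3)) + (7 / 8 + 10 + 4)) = -5625 / 64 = -87.89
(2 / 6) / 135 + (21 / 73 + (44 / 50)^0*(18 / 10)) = 12359 / 5913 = 2.09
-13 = -13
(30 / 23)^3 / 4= 6750 / 12167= 0.55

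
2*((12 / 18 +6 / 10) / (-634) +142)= 1350401 / 4755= 284.00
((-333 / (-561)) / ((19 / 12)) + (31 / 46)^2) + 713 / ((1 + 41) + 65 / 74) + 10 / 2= 28196056699 / 1255530716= 22.46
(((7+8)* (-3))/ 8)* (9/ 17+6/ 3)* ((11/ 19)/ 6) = -1.37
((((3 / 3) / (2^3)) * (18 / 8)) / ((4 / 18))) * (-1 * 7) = -567 / 64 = -8.86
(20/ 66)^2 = 100/ 1089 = 0.09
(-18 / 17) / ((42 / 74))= -222 / 119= -1.87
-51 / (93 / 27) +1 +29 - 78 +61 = -56 / 31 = -1.81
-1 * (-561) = 561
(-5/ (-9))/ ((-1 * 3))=-5/ 27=-0.19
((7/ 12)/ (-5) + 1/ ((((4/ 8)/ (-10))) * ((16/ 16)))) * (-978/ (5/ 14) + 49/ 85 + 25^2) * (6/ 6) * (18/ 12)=1275089/ 20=63754.45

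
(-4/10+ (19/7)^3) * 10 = 67218/343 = 195.97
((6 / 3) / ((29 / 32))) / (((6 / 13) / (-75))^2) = 1690000 / 29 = 58275.86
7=7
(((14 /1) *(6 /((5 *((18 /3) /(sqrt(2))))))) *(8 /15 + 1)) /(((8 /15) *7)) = 23 *sqrt(2) /20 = 1.63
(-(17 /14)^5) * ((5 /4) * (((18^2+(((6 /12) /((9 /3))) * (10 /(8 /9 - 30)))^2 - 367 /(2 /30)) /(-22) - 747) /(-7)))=-5483850912122745 /22741728644096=-241.14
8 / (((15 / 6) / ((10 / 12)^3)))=1.85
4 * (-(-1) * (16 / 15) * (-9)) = -192 / 5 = -38.40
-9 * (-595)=5355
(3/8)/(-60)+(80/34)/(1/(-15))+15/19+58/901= -94350399/2739040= -34.45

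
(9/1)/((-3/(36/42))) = -2.57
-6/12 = -1/2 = -0.50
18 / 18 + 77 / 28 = 15 / 4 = 3.75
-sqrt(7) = -2.65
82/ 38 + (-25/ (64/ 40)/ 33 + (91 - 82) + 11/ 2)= 81181/ 5016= 16.18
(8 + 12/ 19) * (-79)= -12956/ 19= -681.89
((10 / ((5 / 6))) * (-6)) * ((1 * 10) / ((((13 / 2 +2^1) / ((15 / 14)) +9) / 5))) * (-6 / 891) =2000 / 1397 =1.43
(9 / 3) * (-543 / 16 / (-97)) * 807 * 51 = 67044753 / 1552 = 43198.94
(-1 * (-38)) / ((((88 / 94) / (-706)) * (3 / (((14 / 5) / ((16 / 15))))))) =-2206603 / 88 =-25075.03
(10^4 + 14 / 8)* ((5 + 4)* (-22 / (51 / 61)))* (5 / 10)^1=-80534091 / 68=-1184324.87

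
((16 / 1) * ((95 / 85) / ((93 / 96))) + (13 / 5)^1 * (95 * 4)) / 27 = 530404 / 14229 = 37.28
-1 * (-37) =37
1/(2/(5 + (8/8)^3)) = 3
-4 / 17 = -0.24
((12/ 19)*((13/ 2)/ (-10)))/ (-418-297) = 3/ 5225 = 0.00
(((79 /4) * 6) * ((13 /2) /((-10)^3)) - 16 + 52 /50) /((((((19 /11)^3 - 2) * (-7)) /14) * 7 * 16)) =83747851 /940128000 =0.09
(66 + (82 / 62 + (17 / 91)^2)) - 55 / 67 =1144405097 / 17199637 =66.54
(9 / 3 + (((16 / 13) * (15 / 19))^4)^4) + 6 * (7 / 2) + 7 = 6071110676198712443561108561164237480351 / 191933707364169721870043501973039918721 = 31.63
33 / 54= 11 / 18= 0.61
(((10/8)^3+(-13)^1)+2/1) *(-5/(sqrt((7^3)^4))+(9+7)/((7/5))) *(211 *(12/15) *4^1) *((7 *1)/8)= -32852587959/537824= -61084.27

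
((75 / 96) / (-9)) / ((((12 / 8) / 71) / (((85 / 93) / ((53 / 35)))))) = -5280625 / 2129328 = -2.48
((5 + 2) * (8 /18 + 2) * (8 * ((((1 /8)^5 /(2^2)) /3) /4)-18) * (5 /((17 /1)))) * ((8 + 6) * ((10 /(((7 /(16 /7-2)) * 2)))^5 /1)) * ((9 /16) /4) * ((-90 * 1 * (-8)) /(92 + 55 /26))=-118609886484375 /245565395762176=-0.48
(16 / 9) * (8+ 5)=208 / 9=23.11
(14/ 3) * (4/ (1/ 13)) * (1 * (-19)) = -13832/ 3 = -4610.67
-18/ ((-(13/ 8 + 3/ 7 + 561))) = 1008/ 31531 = 0.03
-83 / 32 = -2.59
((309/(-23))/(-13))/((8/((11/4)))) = 0.36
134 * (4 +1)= 670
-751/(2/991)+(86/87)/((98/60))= -1057564741/2842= -372119.89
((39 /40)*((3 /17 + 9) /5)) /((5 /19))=28899 /4250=6.80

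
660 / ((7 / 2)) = 1320 / 7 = 188.57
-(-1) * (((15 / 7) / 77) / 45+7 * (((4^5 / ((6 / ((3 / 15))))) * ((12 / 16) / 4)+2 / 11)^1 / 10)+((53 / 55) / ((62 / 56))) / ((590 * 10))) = 1703530267 / 369686625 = 4.61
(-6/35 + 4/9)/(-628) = -43/98910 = -0.00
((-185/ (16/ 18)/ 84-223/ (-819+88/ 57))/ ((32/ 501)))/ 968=-11529493461/ 323305185280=-0.04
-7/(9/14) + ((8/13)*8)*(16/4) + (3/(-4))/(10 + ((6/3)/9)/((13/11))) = 4869973/557856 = 8.73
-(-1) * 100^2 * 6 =60000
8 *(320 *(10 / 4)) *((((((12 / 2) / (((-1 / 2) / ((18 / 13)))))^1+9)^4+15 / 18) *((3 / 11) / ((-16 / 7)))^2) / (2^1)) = 2118639010425 / 13823524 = 153263.31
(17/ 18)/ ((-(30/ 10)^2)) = -0.10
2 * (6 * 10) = 120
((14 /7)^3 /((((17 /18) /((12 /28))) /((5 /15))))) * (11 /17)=1584 /2023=0.78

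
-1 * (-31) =31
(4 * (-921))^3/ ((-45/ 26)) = 144440739456/ 5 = 28888147891.20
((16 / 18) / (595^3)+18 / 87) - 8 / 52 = 0.05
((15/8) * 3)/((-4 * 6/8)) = -15/8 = -1.88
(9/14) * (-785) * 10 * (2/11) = -70650/77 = -917.53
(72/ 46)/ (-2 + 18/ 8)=144/ 23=6.26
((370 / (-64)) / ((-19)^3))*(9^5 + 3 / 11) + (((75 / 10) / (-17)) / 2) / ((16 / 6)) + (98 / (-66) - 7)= 5073480275 / 123132768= 41.20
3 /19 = 0.16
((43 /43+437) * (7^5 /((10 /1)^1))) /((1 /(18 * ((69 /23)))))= 198759582 /5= 39751916.40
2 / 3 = 0.67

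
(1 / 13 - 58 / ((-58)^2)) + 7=5323 / 754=7.06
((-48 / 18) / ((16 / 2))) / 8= -1 / 24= -0.04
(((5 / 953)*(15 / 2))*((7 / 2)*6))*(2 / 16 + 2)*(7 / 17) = 11025 / 15248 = 0.72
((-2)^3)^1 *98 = -784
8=8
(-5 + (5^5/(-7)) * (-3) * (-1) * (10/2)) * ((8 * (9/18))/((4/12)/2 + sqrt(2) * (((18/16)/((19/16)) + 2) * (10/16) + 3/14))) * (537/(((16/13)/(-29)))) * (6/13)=-16614430826490/5368073 + 204994593881730 * sqrt(2)/5368073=50910578.91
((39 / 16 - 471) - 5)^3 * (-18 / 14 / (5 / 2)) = 3915023481297 / 71680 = 54618073.12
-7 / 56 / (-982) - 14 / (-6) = 54995 / 23568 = 2.33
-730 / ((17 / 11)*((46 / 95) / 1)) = -381425 / 391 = -975.51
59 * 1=59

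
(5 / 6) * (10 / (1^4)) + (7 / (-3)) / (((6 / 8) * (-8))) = 157 / 18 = 8.72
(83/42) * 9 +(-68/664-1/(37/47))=352831/21497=16.41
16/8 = 2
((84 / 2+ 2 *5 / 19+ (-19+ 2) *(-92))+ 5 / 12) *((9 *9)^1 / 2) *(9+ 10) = 9892341 / 8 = 1236542.62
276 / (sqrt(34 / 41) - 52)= -294216 / 55415 - 138*sqrt(1394) / 55415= -5.40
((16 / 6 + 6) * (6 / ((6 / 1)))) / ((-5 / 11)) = -286 / 15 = -19.07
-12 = -12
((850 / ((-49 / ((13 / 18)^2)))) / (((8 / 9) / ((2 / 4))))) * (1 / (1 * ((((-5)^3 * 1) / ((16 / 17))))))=0.04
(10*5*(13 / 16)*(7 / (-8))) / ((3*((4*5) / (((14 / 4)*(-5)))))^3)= 0.88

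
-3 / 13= -0.23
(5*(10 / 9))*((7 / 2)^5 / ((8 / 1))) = 420175 / 1152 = 364.74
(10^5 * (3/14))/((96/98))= 21875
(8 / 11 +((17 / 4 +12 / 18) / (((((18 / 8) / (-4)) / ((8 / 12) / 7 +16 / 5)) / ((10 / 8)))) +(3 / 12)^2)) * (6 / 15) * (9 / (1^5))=-3514051 / 27720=-126.77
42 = 42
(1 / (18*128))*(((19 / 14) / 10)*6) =19 / 53760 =0.00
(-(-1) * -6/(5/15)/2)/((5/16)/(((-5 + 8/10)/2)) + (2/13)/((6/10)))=-19656/235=-83.64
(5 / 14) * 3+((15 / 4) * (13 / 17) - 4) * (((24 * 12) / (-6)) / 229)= 71331 / 54502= 1.31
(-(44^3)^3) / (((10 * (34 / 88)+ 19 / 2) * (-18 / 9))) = 23127007600695.73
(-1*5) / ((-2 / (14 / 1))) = 35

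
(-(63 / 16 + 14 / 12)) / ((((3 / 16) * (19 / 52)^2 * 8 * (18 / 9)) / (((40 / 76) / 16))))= -207025 / 493848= -0.42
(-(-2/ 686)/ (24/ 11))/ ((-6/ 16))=-0.00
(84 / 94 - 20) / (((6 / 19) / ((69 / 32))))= -196213 / 1504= -130.46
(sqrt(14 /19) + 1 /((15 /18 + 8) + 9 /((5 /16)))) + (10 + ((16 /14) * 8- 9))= sqrt(266) /19 + 80369 /7903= 11.03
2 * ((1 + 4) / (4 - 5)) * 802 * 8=-64160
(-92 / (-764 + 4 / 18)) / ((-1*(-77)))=0.00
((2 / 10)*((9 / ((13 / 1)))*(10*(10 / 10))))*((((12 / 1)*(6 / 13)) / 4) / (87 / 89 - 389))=-14418 / 2918123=-0.00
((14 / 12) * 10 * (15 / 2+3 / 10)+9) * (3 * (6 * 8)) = 14400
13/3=4.33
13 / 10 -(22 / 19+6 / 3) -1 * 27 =-5483 / 190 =-28.86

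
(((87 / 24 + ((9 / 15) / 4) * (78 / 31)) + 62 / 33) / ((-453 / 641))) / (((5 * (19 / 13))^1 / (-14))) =14037880129 / 880496100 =15.94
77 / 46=1.67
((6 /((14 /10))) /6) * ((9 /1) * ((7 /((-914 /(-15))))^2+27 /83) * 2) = 1056184515 /242682538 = 4.35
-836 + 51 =-785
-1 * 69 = -69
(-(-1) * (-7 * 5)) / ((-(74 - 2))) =35 / 72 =0.49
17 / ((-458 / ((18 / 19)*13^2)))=-25857 / 4351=-5.94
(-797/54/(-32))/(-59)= -797/101952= -0.01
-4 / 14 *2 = -4 / 7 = -0.57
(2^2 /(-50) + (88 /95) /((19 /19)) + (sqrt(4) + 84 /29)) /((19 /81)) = 6407748 /261725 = 24.48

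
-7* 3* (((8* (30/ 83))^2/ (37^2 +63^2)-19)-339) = 138230914038/ 18386741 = 7517.97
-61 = -61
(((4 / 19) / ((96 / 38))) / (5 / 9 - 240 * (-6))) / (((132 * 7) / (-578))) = -289 / 7986440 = -0.00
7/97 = 0.07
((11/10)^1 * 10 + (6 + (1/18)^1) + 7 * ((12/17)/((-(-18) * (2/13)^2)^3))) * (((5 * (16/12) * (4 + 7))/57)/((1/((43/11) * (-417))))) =-1279260149075/7534944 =-169776.99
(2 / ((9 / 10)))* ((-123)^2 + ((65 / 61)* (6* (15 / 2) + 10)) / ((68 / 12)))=104663320 / 3111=33642.98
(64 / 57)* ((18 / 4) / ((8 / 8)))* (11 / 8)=132 / 19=6.95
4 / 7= 0.57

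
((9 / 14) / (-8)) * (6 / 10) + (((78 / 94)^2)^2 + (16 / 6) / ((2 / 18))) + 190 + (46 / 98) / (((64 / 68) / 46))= 4540442938621 / 19128349520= 237.37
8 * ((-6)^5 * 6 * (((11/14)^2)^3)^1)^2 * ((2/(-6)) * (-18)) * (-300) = -24017609015322983438400/13841287201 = -1735214988790.04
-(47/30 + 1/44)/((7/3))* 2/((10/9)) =-9441/7700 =-1.23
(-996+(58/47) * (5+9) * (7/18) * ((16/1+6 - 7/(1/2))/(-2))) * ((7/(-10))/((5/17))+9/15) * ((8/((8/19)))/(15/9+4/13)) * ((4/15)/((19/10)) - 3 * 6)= -312926.86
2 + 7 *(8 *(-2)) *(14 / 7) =-222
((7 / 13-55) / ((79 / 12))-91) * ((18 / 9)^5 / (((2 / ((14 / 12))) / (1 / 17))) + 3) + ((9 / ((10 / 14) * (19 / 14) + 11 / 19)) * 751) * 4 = 858426919591 / 50334297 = 17054.51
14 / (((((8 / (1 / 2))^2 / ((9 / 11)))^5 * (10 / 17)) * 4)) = 7026831 / 3541548943299051520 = 0.00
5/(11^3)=5/1331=0.00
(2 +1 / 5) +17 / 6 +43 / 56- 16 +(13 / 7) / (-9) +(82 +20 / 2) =205619 / 2520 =81.59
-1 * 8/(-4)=2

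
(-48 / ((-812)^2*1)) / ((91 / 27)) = -81 / 3750019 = -0.00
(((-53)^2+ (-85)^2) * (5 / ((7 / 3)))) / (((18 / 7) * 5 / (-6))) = -10034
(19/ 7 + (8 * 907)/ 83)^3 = 143622619359409/ 196122941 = 732309.13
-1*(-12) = 12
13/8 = 1.62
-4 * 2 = -8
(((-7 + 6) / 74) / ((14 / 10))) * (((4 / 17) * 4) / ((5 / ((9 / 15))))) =-24 / 22015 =-0.00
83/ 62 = 1.34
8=8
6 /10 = 3 /5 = 0.60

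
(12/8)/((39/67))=67/26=2.58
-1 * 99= -99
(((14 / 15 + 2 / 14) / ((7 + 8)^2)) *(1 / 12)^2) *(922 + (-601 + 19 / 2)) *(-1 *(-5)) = 74693 / 1360800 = 0.05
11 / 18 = 0.61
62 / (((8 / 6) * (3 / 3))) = 46.50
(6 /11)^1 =6 /11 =0.55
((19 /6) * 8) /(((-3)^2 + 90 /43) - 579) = -817 /18315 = -0.04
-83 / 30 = -2.77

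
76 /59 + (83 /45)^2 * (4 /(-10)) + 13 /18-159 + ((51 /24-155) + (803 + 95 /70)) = 16496735113 /33453000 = 493.13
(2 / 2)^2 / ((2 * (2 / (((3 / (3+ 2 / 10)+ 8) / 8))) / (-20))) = -715 / 128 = -5.59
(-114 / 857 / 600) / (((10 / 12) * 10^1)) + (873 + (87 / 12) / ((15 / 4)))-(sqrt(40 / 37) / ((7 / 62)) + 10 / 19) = 106784767751 / 122122500-124 * sqrt(370) / 259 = 865.20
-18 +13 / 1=-5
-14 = -14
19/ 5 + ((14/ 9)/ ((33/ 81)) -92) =-4641/ 55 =-84.38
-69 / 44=-1.57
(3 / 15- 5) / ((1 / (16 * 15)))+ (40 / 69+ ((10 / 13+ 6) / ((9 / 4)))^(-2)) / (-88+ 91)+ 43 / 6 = -29356931171 / 25648128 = -1144.60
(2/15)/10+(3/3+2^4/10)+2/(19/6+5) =2.86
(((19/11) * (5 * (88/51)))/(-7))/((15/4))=-608/1071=-0.57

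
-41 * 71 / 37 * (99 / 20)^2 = -1927.75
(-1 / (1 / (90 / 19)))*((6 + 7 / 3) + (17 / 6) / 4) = -3255 / 76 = -42.83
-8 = -8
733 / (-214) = -3.43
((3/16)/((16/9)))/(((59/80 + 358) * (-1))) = -135/459184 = -0.00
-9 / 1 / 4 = -9 / 4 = -2.25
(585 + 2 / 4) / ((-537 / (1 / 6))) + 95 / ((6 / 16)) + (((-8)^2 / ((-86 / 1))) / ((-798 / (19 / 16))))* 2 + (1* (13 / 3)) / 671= 329488397779 / 1301501124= 253.16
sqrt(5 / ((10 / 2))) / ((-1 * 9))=-1 / 9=-0.11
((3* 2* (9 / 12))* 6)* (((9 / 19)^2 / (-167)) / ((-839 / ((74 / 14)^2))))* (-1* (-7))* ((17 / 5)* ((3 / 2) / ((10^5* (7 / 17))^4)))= 12753168352713 / 850111387951000000000000000000000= 0.00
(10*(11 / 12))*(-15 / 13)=-275 / 26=-10.58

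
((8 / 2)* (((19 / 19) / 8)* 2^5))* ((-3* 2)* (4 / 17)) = -384 / 17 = -22.59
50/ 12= 4.17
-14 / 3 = -4.67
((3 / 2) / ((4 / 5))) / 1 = 15 / 8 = 1.88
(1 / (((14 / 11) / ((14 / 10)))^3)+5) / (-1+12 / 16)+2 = -23.32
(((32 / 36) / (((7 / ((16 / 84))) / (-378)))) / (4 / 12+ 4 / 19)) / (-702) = 608 / 25389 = 0.02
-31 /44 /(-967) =31 /42548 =0.00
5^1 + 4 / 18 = 47 / 9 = 5.22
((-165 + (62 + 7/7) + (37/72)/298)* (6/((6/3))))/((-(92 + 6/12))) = 437695/132312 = 3.31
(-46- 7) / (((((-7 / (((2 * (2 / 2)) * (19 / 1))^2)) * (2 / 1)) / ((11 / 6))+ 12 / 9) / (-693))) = 437552577 / 15821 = 27656.44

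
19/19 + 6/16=1.38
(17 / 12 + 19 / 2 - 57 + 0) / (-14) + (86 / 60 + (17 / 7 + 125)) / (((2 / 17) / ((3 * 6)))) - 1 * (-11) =16573337 / 840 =19730.16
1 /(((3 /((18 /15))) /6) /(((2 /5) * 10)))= 9.60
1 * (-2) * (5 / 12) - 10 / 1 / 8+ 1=-13 / 12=-1.08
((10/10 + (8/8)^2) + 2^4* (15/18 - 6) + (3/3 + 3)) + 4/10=-76.27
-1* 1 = -1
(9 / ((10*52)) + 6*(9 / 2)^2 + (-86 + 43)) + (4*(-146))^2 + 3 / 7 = 1241731203 / 3640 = 341134.95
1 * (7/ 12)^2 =49/ 144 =0.34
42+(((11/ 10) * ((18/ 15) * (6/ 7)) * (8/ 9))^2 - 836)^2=653942231088826/ 937890625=697247.86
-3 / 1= -3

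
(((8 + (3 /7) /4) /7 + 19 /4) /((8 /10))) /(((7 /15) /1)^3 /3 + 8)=29311875 /31886456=0.92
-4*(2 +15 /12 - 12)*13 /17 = 455 /17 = 26.76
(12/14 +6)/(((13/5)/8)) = 1920/91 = 21.10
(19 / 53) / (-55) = -19 / 2915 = -0.01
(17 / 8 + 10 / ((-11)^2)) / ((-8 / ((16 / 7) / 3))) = -2137 / 10164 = -0.21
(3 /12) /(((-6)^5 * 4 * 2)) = -1 /248832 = -0.00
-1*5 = -5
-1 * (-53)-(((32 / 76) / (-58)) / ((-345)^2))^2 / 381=86852119906715720609 / 1638719243522938125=53.00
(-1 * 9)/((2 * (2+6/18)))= -27/14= -1.93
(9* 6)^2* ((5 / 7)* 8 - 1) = 96228 / 7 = 13746.86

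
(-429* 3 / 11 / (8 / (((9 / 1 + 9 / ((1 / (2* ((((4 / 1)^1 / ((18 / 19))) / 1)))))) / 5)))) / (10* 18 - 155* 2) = 153 / 80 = 1.91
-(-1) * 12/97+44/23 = 4544/2231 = 2.04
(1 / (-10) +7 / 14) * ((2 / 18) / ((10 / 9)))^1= 1 / 25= 0.04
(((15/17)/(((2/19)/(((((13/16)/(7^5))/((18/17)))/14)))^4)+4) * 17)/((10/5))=7648046762357196179952362703532901/224942551834035181717588115718144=34.00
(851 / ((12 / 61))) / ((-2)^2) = 51911 / 48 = 1081.48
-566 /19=-29.79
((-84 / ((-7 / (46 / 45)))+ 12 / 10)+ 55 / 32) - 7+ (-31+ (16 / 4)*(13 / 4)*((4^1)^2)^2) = 1586489 / 480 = 3305.19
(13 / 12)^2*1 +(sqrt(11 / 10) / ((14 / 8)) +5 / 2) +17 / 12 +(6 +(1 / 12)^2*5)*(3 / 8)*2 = 2*sqrt(110) / 35 +5539 / 576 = 10.22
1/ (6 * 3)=1/ 18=0.06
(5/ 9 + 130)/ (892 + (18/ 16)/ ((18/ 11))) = 18800/ 128547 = 0.15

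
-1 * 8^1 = -8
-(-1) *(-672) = -672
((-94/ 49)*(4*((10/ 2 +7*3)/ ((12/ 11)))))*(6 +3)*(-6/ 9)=1097.31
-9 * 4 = -36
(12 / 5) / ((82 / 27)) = 162 / 205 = 0.79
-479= -479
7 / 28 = 1 / 4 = 0.25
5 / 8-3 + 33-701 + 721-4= 373 / 8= 46.62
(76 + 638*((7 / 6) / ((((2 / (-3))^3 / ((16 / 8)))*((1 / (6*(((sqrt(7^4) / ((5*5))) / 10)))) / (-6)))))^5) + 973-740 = 337960817563.06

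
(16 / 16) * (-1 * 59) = -59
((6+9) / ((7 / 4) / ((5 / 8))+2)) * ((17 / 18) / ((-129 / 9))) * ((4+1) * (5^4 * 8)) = -1328125 / 258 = -5147.77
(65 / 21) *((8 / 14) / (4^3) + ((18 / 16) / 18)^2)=1495 / 37632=0.04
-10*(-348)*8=27840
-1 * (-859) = 859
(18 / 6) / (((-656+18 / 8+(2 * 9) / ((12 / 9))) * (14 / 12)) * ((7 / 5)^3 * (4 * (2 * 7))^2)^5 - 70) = -274658203125 / 3226773649645775139302066562160042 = -0.00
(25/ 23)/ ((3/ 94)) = 34.06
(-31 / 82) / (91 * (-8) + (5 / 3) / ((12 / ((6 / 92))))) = 8556 / 16475891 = 0.00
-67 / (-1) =67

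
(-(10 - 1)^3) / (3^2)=-81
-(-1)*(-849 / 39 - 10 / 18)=-2612 / 117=-22.32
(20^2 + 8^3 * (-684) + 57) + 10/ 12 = -349750.17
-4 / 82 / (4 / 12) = -6 / 41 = -0.15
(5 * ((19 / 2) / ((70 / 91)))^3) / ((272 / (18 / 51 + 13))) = 462.36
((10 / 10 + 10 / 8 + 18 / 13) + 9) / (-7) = -657 / 364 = -1.80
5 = 5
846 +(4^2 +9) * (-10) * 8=-1154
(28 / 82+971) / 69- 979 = -909922 / 943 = -964.92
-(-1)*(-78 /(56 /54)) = -1053 /14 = -75.21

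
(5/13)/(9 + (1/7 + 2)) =35/1014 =0.03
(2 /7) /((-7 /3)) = -6 /49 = -0.12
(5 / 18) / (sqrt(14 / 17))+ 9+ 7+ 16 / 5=5 * sqrt(238) / 252+ 96 / 5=19.51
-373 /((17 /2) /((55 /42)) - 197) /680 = 4103 /1425008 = 0.00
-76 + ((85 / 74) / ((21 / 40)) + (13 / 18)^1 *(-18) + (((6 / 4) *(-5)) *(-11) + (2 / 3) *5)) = -507 / 518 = -0.98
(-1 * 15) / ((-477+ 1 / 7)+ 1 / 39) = 819 / 26035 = 0.03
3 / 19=0.16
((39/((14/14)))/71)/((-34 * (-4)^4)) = -39/617984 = -0.00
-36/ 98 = -18/ 49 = -0.37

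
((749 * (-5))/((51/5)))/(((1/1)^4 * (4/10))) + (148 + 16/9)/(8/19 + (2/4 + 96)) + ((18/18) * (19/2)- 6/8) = -2045719553/2253996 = -907.60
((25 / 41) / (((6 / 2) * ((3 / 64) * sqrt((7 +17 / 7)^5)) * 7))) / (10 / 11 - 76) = -100 * sqrt(462) / 71125857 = -0.00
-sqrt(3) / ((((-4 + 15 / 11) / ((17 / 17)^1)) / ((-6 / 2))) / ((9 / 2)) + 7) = -297*sqrt(3) / 2137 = -0.24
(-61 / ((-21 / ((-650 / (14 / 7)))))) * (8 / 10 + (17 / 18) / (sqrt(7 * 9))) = -15860 / 21 - 337025 * sqrt(7) / 7938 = -867.57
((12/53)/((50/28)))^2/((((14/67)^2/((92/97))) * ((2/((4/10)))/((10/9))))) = 13215616/170295625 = 0.08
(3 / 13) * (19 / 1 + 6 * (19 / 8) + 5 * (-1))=339 / 52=6.52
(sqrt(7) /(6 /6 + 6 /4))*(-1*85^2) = -7646.22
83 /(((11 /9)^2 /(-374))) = -228582 /11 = -20780.18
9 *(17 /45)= 17 /5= 3.40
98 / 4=49 / 2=24.50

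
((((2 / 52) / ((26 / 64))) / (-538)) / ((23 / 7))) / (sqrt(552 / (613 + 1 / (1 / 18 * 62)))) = -196 * sqrt(414966) / 2236544817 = -0.00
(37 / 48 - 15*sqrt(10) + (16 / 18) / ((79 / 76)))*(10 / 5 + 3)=92485 / 11376 - 75*sqrt(10)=-229.04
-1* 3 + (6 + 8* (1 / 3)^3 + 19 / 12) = 4.88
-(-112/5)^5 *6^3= 3806658035712/3125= 1218130571.43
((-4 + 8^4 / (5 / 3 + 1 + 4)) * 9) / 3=1831.20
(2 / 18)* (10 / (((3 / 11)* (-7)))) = -110 / 189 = -0.58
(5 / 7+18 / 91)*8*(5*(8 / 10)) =2656 / 91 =29.19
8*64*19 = 9728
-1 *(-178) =178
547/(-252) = -547/252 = -2.17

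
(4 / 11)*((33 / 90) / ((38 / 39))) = 13 / 95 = 0.14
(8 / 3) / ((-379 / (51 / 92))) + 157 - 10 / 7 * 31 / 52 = 156.14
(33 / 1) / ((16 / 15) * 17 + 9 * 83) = 495 / 11477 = 0.04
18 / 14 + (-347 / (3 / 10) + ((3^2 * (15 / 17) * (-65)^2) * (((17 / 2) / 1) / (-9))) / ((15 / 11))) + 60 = -1021981 / 42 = -24332.88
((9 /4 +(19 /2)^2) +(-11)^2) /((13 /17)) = 7259 /26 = 279.19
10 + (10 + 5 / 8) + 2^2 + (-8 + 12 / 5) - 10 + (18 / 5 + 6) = 149 / 8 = 18.62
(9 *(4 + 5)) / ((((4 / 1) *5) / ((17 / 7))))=9.84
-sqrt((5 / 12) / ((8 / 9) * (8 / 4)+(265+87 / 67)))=-sqrt(6498330) / 64660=-0.04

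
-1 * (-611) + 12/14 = 4283/7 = 611.86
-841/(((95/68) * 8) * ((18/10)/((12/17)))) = -1682/57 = -29.51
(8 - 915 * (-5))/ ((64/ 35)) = 160405/ 64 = 2506.33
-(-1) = 1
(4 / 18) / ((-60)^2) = 1 / 16200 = 0.00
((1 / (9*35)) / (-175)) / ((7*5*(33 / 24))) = -8 / 21223125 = -0.00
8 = 8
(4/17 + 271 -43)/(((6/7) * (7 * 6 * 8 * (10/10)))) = 485/612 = 0.79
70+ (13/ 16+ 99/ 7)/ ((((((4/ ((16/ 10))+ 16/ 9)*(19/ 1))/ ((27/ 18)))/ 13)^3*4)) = 98271877749845/ 1402849211456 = 70.05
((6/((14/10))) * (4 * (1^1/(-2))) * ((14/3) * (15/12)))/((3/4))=-200/3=-66.67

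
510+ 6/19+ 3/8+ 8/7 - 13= 530759/1064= 498.83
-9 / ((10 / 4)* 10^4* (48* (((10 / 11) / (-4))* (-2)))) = -0.00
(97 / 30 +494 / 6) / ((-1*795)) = -2567 / 23850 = -0.11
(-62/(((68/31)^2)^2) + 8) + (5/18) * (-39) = -176758301/32072064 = -5.51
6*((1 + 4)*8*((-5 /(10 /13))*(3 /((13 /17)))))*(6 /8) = -4590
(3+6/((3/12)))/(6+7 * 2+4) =9/8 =1.12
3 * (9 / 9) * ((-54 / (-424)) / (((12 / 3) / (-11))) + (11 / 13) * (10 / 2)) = 128337 / 11024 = 11.64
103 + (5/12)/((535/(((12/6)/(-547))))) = 36170921/351174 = 103.00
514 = 514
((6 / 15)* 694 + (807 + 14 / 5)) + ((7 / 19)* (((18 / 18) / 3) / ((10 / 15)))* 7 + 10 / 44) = 1137918 / 1045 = 1088.92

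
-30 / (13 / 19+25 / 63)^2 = -21492135 / 837218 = -25.67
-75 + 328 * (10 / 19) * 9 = 28095 / 19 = 1478.68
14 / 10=7 / 5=1.40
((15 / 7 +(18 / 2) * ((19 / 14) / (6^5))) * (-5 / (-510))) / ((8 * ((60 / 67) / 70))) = 1737913 / 8460288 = 0.21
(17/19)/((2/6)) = 51/19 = 2.68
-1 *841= -841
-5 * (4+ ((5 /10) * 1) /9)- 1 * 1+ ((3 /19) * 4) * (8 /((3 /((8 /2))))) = -4973 /342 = -14.54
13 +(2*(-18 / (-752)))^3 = 86381465 / 6644672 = 13.00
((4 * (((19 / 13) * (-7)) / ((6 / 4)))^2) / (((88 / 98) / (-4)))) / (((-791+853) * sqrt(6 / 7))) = -3467044 * sqrt(42) / 1555983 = -14.44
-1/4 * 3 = -3/4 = -0.75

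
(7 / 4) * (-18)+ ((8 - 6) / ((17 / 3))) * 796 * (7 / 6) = 10073 / 34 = 296.26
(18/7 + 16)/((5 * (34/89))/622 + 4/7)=32.33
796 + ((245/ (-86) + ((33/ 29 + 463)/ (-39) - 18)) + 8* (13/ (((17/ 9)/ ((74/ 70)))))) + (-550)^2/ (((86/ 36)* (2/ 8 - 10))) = -704087499553/ 57873270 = -12166.02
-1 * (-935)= 935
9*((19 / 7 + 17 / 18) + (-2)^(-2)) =985 / 28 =35.18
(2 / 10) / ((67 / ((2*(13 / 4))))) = 13 / 670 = 0.02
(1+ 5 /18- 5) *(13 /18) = -871 /324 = -2.69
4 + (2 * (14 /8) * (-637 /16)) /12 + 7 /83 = -239921 /31872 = -7.53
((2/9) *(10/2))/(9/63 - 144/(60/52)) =-350/39267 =-0.01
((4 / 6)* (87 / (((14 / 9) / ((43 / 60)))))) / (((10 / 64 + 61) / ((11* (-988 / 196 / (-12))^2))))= 44045287 / 51933630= 0.85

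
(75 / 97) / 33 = 25 / 1067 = 0.02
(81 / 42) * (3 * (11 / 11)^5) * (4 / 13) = 1.78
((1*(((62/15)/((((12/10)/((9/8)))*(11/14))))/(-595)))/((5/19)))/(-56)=589/1047200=0.00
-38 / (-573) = 38 / 573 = 0.07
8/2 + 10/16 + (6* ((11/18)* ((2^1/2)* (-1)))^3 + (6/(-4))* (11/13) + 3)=126017/25272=4.99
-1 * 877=-877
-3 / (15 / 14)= -14 / 5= -2.80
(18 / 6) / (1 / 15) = 45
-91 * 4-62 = -426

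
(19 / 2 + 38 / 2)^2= 3249 / 4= 812.25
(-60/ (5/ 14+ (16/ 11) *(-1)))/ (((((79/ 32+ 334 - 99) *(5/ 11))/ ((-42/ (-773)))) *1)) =9106944/ 330903521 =0.03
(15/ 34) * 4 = 30/ 17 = 1.76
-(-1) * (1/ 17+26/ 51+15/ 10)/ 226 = 211/ 23052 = 0.01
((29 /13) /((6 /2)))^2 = 841 /1521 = 0.55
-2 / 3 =-0.67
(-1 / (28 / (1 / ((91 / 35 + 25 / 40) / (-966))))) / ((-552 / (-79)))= 395 / 258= 1.53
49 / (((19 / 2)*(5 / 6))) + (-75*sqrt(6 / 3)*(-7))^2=52369338 / 95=551256.19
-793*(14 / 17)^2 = -155428 / 289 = -537.81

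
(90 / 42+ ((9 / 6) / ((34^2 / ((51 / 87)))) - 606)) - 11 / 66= -50027605 / 82824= -604.02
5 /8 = 0.62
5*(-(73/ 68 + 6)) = -2405/ 68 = -35.37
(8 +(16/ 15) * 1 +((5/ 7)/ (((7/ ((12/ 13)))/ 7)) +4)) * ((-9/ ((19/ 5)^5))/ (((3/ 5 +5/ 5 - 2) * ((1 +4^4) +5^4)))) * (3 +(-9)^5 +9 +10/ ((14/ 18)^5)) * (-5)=24191990752062500/ 185564833886887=130.37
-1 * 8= -8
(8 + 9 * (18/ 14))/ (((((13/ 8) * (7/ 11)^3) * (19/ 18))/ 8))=210063744/ 593047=354.21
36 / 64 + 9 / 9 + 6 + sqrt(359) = 121 / 16 + sqrt(359) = 26.51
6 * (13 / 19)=78 / 19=4.11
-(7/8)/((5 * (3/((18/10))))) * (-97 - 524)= 13041/200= 65.20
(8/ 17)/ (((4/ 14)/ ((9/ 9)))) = 28/ 17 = 1.65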